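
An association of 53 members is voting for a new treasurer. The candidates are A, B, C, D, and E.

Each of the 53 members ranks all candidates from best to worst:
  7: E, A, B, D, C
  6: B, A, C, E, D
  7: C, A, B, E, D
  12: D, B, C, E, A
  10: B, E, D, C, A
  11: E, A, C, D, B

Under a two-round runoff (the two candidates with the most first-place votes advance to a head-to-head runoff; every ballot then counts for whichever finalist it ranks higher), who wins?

Round 1 first-place votes: A 0, B 16, C 7, D 12, E 18. E and B advance.
Runoff: E is ranked above B on 18 ballots, B above E on 35.

B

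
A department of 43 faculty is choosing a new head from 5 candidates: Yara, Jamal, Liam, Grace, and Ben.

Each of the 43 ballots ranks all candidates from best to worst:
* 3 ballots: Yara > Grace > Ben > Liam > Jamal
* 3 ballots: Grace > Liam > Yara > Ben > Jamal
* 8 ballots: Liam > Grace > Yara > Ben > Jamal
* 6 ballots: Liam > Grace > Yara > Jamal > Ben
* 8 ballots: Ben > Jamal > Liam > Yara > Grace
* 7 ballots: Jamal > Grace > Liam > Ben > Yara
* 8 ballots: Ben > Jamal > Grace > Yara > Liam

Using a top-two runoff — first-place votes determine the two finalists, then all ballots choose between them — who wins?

Liam

Round 1 first-place votes: Yara 3, Jamal 7, Liam 14, Grace 3, Ben 16. Ben and Liam advance.
Runoff: Ben is ranked above Liam on 19 ballots, Liam above Ben on 24.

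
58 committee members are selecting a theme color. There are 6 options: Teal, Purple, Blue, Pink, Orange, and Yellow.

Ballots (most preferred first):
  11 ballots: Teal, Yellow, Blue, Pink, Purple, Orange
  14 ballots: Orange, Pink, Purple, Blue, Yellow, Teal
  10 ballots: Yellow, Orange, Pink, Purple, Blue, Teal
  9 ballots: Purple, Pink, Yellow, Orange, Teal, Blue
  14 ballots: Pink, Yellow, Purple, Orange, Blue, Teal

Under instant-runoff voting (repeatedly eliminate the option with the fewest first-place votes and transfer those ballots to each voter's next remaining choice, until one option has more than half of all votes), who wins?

Pink

Round 1: Teal 11, Purple 9, Blue 0, Pink 14, Orange 14, Yellow 10. Blue eliminated.
Round 2: Teal 11, Purple 9, Pink 14, Orange 14, Yellow 10. Purple eliminated.
Round 3: Teal 11, Pink 23, Orange 14, Yellow 10. Yellow eliminated.
Round 4: Teal 11, Pink 23, Orange 24. Teal eliminated.
Round 5: Pink 34, Orange 24. Pink has a majority (≥30).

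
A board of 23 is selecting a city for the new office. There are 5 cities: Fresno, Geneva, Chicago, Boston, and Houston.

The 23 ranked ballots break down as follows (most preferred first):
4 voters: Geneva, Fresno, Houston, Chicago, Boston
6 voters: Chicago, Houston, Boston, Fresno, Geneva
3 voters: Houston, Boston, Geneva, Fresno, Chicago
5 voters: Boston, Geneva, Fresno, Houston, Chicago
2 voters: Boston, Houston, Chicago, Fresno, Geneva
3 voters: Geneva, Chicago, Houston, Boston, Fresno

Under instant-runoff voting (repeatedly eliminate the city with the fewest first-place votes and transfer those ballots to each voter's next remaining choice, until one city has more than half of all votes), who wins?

Boston

Round 1: Fresno 0, Geneva 7, Chicago 6, Boston 7, Houston 3. Fresno eliminated.
Round 2: Geneva 7, Chicago 6, Boston 7, Houston 3. Houston eliminated.
Round 3: Geneva 7, Chicago 6, Boston 10. Chicago eliminated.
Round 4: Geneva 7, Boston 16. Boston has a majority (≥12).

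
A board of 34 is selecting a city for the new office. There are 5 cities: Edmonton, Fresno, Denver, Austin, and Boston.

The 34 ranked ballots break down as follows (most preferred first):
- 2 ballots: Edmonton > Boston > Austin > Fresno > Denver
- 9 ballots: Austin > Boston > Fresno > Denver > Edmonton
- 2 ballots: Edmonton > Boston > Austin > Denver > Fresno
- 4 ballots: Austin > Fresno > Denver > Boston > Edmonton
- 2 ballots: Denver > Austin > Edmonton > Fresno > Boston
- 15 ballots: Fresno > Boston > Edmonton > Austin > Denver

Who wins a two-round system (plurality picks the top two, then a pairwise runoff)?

Austin

Round 1 first-place votes: Edmonton 4, Fresno 15, Denver 2, Austin 13, Boston 0. Fresno and Austin advance.
Runoff: Fresno is ranked above Austin on 15 ballots, Austin above Fresno on 19.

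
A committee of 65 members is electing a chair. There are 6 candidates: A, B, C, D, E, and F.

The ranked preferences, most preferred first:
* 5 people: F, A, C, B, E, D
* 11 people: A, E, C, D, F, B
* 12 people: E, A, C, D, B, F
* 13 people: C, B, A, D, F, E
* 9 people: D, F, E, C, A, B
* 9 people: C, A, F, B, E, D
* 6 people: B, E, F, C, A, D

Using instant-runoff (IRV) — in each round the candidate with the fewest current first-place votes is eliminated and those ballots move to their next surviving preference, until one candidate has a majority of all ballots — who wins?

Round 1: A 11, B 6, C 22, D 9, E 12, F 5. F eliminated.
Round 2: A 16, B 6, C 22, D 9, E 12. B eliminated.
Round 3: A 16, C 22, D 9, E 18. D eliminated.
Round 4: A 16, C 22, E 27. A eliminated.
Round 5: C 27, E 38. E has a majority (≥33).

E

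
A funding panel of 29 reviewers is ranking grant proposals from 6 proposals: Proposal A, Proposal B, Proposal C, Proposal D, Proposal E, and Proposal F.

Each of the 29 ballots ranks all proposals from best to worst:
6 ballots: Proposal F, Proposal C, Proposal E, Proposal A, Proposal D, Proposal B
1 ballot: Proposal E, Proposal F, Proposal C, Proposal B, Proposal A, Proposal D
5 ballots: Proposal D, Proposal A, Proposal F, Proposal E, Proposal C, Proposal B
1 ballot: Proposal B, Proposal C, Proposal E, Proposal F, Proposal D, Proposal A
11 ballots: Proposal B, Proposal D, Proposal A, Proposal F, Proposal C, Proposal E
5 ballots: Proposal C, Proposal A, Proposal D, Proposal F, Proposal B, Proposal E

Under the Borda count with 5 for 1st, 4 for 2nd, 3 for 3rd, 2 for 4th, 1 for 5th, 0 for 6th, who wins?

Proposal D

Proposal A: 6×2 + 1×1 + 5×4 + 1×0 + 11×3 + 5×4 = 86
Proposal B: 6×0 + 1×2 + 5×0 + 1×5 + 11×5 + 5×1 = 67
Proposal C: 6×4 + 1×3 + 5×1 + 1×4 + 11×1 + 5×5 = 72
Proposal D: 6×1 + 1×0 + 5×5 + 1×1 + 11×4 + 5×3 = 91
Proposal E: 6×3 + 1×5 + 5×2 + 1×3 + 11×0 + 5×0 = 36
Proposal F: 6×5 + 1×4 + 5×3 + 1×2 + 11×2 + 5×2 = 83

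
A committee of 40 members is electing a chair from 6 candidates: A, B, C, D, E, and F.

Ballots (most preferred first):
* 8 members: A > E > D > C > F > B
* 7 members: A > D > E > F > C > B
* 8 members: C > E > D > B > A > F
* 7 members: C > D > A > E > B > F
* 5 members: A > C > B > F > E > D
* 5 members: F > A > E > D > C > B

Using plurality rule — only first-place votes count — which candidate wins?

First-place votes: A 20, B 0, C 15, D 0, E 0, F 5.

A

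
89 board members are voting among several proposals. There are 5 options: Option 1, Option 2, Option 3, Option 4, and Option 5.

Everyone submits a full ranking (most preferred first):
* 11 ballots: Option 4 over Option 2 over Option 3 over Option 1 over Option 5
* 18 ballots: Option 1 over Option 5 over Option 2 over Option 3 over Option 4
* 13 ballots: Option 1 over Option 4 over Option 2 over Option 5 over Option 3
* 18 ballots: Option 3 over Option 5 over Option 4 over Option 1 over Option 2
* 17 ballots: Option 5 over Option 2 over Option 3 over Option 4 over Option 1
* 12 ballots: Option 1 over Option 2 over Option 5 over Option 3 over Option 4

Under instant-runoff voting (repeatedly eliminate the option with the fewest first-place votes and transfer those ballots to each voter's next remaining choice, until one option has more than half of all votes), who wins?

Round 1: Option 1 43, Option 2 0, Option 3 18, Option 4 11, Option 5 17. Option 2 eliminated.
Round 2: Option 1 43, Option 3 18, Option 4 11, Option 5 17. Option 4 eliminated.
Round 3: Option 1 43, Option 3 29, Option 5 17. Option 5 eliminated.
Round 4: Option 1 43, Option 3 46. Option 3 has a majority (≥45).

Option 3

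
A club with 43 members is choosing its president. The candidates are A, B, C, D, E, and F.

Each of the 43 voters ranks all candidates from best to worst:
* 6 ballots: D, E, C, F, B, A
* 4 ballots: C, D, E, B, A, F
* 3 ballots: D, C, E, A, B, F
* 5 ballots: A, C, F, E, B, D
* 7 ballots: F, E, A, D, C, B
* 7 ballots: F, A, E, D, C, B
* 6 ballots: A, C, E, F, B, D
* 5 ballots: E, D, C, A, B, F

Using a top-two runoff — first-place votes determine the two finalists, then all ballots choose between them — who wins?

A

Round 1 first-place votes: A 11, B 0, C 4, D 9, E 5, F 14. F and A advance.
Runoff: F is ranked above A on 20 ballots, A above F on 23.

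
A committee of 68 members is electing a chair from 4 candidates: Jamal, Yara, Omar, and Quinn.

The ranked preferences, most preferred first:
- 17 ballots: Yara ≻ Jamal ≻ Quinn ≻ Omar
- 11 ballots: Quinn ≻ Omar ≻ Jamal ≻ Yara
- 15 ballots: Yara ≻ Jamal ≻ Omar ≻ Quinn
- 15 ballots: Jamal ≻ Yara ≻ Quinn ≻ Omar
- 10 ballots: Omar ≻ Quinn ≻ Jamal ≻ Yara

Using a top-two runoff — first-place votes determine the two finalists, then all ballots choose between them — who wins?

Jamal

Round 1 first-place votes: Jamal 15, Yara 32, Omar 10, Quinn 11. Yara and Jamal advance.
Runoff: Yara is ranked above Jamal on 32 ballots, Jamal above Yara on 36.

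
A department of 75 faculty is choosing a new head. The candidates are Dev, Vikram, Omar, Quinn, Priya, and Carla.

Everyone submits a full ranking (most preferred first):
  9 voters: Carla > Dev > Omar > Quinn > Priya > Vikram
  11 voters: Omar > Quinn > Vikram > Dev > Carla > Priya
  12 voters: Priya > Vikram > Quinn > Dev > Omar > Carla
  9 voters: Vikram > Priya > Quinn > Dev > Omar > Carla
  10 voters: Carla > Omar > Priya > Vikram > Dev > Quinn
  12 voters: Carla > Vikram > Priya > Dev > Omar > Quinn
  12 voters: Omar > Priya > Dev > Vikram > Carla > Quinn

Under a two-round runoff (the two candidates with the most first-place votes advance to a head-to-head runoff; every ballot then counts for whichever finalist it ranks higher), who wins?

Round 1 first-place votes: Dev 0, Vikram 9, Omar 23, Quinn 0, Priya 12, Carla 31. Carla and Omar advance.
Runoff: Carla is ranked above Omar on 31 ballots, Omar above Carla on 44.

Omar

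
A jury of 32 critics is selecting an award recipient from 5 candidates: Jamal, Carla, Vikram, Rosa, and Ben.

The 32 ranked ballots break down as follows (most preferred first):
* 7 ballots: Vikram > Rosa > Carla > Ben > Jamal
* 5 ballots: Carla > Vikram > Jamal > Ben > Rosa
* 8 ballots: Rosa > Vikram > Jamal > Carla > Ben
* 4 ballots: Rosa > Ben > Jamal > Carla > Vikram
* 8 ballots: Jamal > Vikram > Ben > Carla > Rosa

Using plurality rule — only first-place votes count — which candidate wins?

Rosa

First-place votes: Jamal 8, Carla 5, Vikram 7, Rosa 12, Ben 0.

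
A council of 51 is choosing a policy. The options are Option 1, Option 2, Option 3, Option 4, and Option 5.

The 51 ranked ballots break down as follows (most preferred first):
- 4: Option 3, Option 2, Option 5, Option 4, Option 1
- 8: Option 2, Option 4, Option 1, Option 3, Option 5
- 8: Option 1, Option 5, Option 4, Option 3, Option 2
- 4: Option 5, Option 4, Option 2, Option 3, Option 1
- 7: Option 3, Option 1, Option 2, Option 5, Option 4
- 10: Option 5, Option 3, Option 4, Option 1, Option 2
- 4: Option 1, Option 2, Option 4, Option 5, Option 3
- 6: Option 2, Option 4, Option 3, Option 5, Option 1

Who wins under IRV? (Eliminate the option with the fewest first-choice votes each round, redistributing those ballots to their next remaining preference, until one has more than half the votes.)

Option 1

Round 1: Option 1 12, Option 2 14, Option 3 11, Option 4 0, Option 5 14. Option 4 eliminated.
Round 2: Option 1 12, Option 2 14, Option 3 11, Option 5 14. Option 3 eliminated.
Round 3: Option 1 19, Option 2 18, Option 5 14. Option 5 eliminated.
Round 4: Option 1 29, Option 2 22. Option 1 has a majority (≥26).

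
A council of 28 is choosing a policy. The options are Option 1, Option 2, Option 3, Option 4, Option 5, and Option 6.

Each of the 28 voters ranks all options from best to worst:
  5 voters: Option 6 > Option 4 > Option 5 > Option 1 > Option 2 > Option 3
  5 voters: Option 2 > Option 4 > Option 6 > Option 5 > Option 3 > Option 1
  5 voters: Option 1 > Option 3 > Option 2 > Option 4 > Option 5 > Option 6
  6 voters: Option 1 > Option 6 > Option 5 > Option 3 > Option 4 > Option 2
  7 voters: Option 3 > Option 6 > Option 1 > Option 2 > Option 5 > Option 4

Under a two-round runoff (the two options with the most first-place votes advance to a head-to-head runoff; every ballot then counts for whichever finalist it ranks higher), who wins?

Round 1 first-place votes: Option 1 11, Option 2 5, Option 3 7, Option 4 0, Option 5 0, Option 6 5. Option 1 and Option 3 advance.
Runoff: Option 1 is ranked above Option 3 on 16 ballots, Option 3 above Option 1 on 12.

Option 1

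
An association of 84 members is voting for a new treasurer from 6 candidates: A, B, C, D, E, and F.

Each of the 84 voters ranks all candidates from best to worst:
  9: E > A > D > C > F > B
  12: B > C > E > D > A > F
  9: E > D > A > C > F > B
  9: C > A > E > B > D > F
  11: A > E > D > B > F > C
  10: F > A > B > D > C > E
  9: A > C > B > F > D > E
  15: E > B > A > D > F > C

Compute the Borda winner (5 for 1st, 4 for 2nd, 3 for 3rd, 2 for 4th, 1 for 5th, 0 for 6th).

A

A: 9×4 + 12×1 + 9×3 + 9×4 + 11×5 + 10×4 + 9×5 + 15×3 = 296
B: 9×0 + 12×5 + 9×0 + 9×2 + 11×2 + 10×3 + 9×3 + 15×4 = 217
C: 9×2 + 12×4 + 9×2 + 9×5 + 11×0 + 10×1 + 9×4 + 15×0 = 175
D: 9×3 + 12×2 + 9×4 + 9×1 + 11×3 + 10×2 + 9×1 + 15×2 = 188
E: 9×5 + 12×3 + 9×5 + 9×3 + 11×4 + 10×0 + 9×0 + 15×5 = 272
F: 9×1 + 12×0 + 9×1 + 9×0 + 11×1 + 10×5 + 9×2 + 15×1 = 112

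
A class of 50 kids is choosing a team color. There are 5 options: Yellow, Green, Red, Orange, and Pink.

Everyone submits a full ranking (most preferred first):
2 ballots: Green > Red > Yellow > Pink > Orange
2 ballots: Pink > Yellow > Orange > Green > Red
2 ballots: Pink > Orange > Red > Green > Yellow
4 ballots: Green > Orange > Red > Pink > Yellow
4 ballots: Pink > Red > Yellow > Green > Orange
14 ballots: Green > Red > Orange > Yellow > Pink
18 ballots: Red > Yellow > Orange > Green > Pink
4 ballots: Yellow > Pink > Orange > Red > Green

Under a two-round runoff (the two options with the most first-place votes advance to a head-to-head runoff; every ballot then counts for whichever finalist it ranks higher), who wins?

Round 1 first-place votes: Yellow 4, Green 20, Red 18, Orange 0, Pink 8. Green and Red advance.
Runoff: Green is ranked above Red on 22 ballots, Red above Green on 28.

Red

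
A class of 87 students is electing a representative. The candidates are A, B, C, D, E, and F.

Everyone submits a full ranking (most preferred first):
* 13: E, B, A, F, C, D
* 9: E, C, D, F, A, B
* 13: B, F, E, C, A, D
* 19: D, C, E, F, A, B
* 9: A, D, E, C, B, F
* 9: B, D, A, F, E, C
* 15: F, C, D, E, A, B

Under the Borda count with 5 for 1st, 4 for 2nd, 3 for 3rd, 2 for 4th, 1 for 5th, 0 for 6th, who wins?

A: 13×3 + 9×1 + 13×1 + 19×1 + 9×5 + 9×3 + 15×1 = 167
B: 13×4 + 9×0 + 13×5 + 19×0 + 9×1 + 9×5 + 15×0 = 171
C: 13×1 + 9×4 + 13×2 + 19×4 + 9×2 + 9×0 + 15×4 = 229
D: 13×0 + 9×3 + 13×0 + 19×5 + 9×4 + 9×4 + 15×3 = 239
E: 13×5 + 9×5 + 13×3 + 19×3 + 9×3 + 9×1 + 15×2 = 272
F: 13×2 + 9×2 + 13×4 + 19×2 + 9×0 + 9×2 + 15×5 = 227

E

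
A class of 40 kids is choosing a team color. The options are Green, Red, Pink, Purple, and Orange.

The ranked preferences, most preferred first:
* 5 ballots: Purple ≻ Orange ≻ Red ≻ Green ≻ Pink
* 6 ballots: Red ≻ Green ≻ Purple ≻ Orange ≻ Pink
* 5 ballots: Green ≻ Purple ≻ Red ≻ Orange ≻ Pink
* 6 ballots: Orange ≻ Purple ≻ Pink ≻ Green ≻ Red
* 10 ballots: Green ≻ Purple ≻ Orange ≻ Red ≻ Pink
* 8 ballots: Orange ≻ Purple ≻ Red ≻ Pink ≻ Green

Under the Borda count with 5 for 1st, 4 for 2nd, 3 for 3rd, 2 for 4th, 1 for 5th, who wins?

Purple

Green: 5×2 + 6×4 + 5×5 + 6×2 + 10×5 + 8×1 = 129
Red: 5×3 + 6×5 + 5×3 + 6×1 + 10×2 + 8×3 = 110
Pink: 5×1 + 6×1 + 5×1 + 6×3 + 10×1 + 8×2 = 60
Purple: 5×5 + 6×3 + 5×4 + 6×4 + 10×4 + 8×4 = 159
Orange: 5×4 + 6×2 + 5×2 + 6×5 + 10×3 + 8×5 = 142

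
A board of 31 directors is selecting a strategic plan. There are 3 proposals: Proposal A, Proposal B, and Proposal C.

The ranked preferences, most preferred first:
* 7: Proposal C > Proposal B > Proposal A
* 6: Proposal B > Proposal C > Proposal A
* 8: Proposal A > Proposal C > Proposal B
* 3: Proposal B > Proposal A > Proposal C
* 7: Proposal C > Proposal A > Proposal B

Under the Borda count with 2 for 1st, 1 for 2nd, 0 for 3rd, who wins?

Proposal C

Proposal A: 7×0 + 6×0 + 8×2 + 3×1 + 7×1 = 26
Proposal B: 7×1 + 6×2 + 8×0 + 3×2 + 7×0 = 25
Proposal C: 7×2 + 6×1 + 8×1 + 3×0 + 7×2 = 42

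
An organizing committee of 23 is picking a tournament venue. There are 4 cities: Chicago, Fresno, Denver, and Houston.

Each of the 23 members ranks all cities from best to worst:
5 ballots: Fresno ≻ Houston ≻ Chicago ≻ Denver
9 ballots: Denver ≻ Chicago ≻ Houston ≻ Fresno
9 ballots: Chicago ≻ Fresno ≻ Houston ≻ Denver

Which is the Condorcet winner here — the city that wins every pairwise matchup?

Chicago vs Fresno: 18–5
Chicago vs Denver: 14–9
Chicago vs Houston: 18–5
Chicago beats every other city.

Chicago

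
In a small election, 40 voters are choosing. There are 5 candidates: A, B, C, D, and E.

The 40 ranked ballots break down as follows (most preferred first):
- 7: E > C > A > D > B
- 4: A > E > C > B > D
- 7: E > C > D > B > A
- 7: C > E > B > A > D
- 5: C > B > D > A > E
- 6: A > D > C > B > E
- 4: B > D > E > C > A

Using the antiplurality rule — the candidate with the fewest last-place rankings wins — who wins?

C

Last-place votes: A 11, B 7, C 0, D 11, E 11.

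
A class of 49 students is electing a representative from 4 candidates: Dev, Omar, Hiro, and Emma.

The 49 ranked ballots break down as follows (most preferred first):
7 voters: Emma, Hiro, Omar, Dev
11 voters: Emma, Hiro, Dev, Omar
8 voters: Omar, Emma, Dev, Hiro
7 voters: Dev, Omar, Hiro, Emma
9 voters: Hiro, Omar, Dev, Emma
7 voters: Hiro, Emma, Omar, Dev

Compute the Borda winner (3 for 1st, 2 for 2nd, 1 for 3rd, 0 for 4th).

Dev: 7×0 + 11×1 + 8×1 + 7×3 + 9×1 + 7×0 = 49
Omar: 7×1 + 11×0 + 8×3 + 7×2 + 9×2 + 7×1 = 70
Hiro: 7×2 + 11×2 + 8×0 + 7×1 + 9×3 + 7×3 = 91
Emma: 7×3 + 11×3 + 8×2 + 7×0 + 9×0 + 7×2 = 84

Hiro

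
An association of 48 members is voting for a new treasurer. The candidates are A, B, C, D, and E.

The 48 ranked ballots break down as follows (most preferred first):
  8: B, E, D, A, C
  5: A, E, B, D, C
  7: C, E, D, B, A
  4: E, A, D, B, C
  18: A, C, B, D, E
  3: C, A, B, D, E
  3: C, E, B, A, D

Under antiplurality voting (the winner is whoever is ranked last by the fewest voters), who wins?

B

Last-place votes: A 7, B 0, C 17, D 3, E 21.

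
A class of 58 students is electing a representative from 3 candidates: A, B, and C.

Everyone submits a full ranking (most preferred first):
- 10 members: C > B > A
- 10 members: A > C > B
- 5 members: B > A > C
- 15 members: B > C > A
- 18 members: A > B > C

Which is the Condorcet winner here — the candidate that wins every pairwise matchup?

B

B vs A: 30–28
B vs C: 38–20
B beats every other candidate.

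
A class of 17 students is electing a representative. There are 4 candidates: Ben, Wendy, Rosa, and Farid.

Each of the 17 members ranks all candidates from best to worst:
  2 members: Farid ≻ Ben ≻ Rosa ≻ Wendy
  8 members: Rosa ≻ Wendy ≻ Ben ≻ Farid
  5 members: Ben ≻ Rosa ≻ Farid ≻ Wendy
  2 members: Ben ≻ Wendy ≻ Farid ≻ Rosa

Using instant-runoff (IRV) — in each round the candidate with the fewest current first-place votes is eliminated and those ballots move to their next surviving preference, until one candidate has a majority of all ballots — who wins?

Round 1: Ben 7, Wendy 0, Rosa 8, Farid 2. Wendy eliminated.
Round 2: Ben 7, Rosa 8, Farid 2. Farid eliminated.
Round 3: Ben 9, Rosa 8. Ben has a majority (≥9).

Ben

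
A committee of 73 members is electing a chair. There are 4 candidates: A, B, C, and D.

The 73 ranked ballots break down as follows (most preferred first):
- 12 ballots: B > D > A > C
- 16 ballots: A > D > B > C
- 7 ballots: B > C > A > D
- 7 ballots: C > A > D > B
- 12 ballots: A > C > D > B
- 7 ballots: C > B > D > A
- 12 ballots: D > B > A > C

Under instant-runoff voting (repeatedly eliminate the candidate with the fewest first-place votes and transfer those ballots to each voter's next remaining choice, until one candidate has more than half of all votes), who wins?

Round 1: A 28, B 19, C 14, D 12. D eliminated.
Round 2: A 28, B 31, C 14. C eliminated.
Round 3: A 35, B 38. B has a majority (≥37).

B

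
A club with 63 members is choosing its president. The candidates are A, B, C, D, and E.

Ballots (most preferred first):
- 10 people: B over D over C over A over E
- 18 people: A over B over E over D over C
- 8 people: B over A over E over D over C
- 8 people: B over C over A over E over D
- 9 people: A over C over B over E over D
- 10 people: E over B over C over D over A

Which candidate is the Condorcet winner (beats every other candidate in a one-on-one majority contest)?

B

B vs A: 36–27
B vs C: 54–9
B vs D: 63–0
B vs E: 53–10
B beats every other candidate.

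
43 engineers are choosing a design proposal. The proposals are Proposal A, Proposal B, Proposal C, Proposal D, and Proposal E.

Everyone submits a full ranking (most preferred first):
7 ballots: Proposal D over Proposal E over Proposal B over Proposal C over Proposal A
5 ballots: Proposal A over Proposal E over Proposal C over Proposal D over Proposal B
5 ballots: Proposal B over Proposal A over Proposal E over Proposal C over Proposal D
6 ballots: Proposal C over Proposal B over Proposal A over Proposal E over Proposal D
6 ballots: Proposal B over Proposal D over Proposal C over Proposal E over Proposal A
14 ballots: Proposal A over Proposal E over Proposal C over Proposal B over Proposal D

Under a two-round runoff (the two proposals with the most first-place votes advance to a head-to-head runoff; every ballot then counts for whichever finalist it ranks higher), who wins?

Round 1 first-place votes: Proposal A 19, Proposal B 11, Proposal C 6, Proposal D 7, Proposal E 0. Proposal A and Proposal B advance.
Runoff: Proposal A is ranked above Proposal B on 19 ballots, Proposal B above Proposal A on 24.

Proposal B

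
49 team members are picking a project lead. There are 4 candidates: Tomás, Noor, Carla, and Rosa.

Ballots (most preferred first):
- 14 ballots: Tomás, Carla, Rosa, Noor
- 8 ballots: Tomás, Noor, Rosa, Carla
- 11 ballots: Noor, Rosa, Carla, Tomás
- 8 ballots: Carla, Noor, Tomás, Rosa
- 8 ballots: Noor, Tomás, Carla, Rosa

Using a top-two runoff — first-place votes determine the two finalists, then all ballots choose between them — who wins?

Noor

Round 1 first-place votes: Tomás 22, Noor 19, Carla 8, Rosa 0. Tomás and Noor advance.
Runoff: Tomás is ranked above Noor on 22 ballots, Noor above Tomás on 27.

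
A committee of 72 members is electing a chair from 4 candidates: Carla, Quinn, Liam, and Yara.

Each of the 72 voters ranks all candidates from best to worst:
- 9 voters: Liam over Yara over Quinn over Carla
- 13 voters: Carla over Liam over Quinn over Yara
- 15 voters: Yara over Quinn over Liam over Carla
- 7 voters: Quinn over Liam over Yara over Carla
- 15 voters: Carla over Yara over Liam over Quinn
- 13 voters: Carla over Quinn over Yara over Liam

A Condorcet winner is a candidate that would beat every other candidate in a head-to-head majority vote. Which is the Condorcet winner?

Carla

Carla vs Quinn: 41–31
Carla vs Liam: 41–31
Carla vs Yara: 41–31
Carla beats every other candidate.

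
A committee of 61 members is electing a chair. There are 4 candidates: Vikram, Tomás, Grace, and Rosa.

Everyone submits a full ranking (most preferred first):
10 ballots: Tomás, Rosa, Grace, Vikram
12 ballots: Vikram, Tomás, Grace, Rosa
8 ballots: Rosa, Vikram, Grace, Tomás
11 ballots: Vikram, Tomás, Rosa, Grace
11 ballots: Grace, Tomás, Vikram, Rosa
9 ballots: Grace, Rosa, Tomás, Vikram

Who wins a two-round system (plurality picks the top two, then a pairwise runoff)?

Round 1 first-place votes: Vikram 23, Tomás 10, Grace 20, Rosa 8. Vikram and Grace advance.
Runoff: Vikram is ranked above Grace on 31 ballots, Grace above Vikram on 30.

Vikram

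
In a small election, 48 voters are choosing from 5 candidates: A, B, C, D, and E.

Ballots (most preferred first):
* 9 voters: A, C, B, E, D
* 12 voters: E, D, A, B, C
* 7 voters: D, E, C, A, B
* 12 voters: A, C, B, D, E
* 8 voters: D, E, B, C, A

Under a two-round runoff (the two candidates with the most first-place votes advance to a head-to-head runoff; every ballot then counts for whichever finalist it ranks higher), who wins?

Round 1 first-place votes: A 21, B 0, C 0, D 15, E 12. A and D advance.
Runoff: A is ranked above D on 21 ballots, D above A on 27.

D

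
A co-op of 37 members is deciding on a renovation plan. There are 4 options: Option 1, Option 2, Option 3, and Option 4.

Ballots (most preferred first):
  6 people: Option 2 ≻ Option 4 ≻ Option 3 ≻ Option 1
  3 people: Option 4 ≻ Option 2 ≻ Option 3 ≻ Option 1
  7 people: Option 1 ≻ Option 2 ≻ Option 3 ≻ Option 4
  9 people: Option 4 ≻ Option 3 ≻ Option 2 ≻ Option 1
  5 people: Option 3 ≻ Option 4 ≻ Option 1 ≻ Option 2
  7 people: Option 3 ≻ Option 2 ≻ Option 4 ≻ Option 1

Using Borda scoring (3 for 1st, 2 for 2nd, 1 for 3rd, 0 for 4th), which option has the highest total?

Option 3

Option 1: 6×0 + 3×0 + 7×3 + 9×0 + 5×1 + 7×0 = 26
Option 2: 6×3 + 3×2 + 7×2 + 9×1 + 5×0 + 7×2 = 61
Option 3: 6×1 + 3×1 + 7×1 + 9×2 + 5×3 + 7×3 = 70
Option 4: 6×2 + 3×3 + 7×0 + 9×3 + 5×2 + 7×1 = 65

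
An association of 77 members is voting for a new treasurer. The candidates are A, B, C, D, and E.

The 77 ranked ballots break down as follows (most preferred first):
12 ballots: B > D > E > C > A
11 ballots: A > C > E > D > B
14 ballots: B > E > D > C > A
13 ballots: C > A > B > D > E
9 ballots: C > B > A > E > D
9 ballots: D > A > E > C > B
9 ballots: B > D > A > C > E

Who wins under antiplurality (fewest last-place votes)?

Last-place votes: A 26, B 20, C 0, D 9, E 22.

C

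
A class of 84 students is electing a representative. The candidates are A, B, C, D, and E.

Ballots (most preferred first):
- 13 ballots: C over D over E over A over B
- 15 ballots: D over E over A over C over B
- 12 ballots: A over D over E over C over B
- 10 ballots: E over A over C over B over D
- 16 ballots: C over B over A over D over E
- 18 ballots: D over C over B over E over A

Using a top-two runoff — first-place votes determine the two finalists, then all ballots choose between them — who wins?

D

Round 1 first-place votes: A 12, B 0, C 29, D 33, E 10. D and C advance.
Runoff: D is ranked above C on 45 ballots, C above D on 39.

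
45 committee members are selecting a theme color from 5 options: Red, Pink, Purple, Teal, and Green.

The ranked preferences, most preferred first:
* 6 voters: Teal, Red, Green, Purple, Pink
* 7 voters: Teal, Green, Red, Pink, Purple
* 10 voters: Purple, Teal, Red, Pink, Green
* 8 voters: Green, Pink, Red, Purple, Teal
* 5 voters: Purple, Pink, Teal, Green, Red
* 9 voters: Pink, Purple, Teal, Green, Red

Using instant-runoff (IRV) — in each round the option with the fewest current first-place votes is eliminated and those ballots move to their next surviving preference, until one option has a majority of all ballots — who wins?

Pink

Round 1: Red 0, Pink 9, Purple 15, Teal 13, Green 8. Red eliminated.
Round 2: Pink 9, Purple 15, Teal 13, Green 8. Green eliminated.
Round 3: Pink 17, Purple 15, Teal 13. Teal eliminated.
Round 4: Pink 24, Purple 21. Pink has a majority (≥23).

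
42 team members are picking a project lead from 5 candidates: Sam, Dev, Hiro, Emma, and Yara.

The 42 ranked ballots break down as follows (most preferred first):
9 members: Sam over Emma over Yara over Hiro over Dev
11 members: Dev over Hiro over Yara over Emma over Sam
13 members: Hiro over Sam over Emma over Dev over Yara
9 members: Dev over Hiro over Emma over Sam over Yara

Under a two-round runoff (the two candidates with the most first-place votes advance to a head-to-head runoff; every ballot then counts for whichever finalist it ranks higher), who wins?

Round 1 first-place votes: Sam 9, Dev 20, Hiro 13, Emma 0, Yara 0. Dev and Hiro advance.
Runoff: Dev is ranked above Hiro on 20 ballots, Hiro above Dev on 22.

Hiro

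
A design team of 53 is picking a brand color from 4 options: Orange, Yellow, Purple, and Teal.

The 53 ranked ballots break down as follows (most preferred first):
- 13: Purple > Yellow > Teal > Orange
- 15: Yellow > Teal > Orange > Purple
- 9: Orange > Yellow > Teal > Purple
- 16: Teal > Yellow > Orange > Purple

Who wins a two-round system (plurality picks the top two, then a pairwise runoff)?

Yellow

Round 1 first-place votes: Orange 9, Yellow 15, Purple 13, Teal 16. Teal and Yellow advance.
Runoff: Teal is ranked above Yellow on 16 ballots, Yellow above Teal on 37.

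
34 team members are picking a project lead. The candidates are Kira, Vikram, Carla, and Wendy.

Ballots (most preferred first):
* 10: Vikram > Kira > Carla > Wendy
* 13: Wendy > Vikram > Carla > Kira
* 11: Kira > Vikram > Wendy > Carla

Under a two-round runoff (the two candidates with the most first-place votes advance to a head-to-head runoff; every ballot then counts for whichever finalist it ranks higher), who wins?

Kira

Round 1 first-place votes: Kira 11, Vikram 10, Carla 0, Wendy 13. Wendy and Kira advance.
Runoff: Wendy is ranked above Kira on 13 ballots, Kira above Wendy on 21.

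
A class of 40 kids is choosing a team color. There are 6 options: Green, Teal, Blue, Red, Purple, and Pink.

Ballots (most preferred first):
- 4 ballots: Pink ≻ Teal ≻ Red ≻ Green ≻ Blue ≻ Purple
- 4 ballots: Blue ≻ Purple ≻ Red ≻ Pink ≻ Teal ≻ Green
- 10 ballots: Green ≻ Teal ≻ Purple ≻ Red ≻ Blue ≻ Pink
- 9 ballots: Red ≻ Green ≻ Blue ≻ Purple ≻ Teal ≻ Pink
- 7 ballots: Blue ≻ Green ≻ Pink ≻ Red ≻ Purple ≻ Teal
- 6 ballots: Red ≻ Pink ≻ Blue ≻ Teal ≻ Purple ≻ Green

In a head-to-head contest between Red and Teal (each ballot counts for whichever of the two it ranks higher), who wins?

Red is ranked above Teal on 26 ballots; Teal above Red on 14.

Red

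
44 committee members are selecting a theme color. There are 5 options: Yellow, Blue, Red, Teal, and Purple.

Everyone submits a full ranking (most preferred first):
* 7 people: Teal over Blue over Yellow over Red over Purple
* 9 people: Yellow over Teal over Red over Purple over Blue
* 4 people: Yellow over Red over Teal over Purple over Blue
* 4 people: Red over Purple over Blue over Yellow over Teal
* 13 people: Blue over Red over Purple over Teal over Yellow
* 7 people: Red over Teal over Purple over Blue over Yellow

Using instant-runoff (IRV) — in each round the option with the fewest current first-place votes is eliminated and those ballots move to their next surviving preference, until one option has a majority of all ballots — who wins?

Blue

Round 1: Yellow 13, Blue 13, Red 11, Teal 7, Purple 0. Purple eliminated.
Round 2: Yellow 13, Blue 13, Red 11, Teal 7. Teal eliminated.
Round 3: Yellow 13, Blue 20, Red 11. Red eliminated.
Round 4: Yellow 13, Blue 31. Blue has a majority (≥23).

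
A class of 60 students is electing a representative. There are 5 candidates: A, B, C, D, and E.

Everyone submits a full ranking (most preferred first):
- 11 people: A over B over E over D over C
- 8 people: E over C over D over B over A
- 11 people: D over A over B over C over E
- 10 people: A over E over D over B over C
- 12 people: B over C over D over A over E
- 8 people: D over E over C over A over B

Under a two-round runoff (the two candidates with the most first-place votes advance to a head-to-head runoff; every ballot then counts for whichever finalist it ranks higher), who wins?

D

Round 1 first-place votes: A 21, B 12, C 0, D 19, E 8. A and D advance.
Runoff: A is ranked above D on 21 ballots, D above A on 39.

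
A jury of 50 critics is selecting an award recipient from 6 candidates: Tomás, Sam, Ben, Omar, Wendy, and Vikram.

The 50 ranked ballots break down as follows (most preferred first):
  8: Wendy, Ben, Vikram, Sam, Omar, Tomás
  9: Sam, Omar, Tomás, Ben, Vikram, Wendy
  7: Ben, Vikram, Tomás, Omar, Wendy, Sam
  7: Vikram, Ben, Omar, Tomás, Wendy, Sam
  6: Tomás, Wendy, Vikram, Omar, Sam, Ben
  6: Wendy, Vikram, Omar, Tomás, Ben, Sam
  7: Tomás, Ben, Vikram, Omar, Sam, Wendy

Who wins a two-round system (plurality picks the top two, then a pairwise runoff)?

Round 1 first-place votes: Tomás 13, Sam 9, Ben 7, Omar 0, Wendy 14, Vikram 7. Wendy and Tomás advance.
Runoff: Wendy is ranked above Tomás on 14 ballots, Tomás above Wendy on 36.

Tomás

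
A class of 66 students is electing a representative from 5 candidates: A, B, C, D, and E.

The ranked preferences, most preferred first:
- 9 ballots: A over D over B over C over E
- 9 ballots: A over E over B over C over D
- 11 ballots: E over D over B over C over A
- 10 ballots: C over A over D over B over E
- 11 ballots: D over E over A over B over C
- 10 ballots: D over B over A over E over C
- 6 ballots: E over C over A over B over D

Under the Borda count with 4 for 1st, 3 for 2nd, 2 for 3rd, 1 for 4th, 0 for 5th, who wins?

D

A: 9×4 + 9×4 + 11×0 + 10×3 + 11×2 + 10×2 + 6×2 = 156
B: 9×2 + 9×2 + 11×2 + 10×1 + 11×1 + 10×3 + 6×1 = 115
C: 9×1 + 9×1 + 11×1 + 10×4 + 11×0 + 10×0 + 6×3 = 87
D: 9×3 + 9×0 + 11×3 + 10×2 + 11×4 + 10×4 + 6×0 = 164
E: 9×0 + 9×3 + 11×4 + 10×0 + 11×3 + 10×1 + 6×4 = 138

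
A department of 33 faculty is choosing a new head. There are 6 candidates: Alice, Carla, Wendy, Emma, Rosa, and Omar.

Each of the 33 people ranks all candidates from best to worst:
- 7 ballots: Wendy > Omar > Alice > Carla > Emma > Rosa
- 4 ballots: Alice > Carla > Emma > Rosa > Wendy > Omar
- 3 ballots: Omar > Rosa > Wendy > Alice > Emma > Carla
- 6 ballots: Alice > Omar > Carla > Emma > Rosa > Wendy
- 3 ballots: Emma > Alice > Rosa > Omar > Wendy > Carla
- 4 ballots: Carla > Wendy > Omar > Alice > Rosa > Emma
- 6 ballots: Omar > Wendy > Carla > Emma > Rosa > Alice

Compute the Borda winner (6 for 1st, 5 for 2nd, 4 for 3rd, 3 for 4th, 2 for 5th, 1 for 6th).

Alice: 7×4 + 4×6 + 3×3 + 6×6 + 3×5 + 4×3 + 6×1 = 130
Carla: 7×3 + 4×5 + 3×1 + 6×4 + 3×1 + 4×6 + 6×4 = 119
Wendy: 7×6 + 4×2 + 3×4 + 6×1 + 3×2 + 4×5 + 6×5 = 124
Emma: 7×2 + 4×4 + 3×2 + 6×3 + 3×6 + 4×1 + 6×3 = 94
Rosa: 7×1 + 4×3 + 3×5 + 6×2 + 3×4 + 4×2 + 6×2 = 78
Omar: 7×5 + 4×1 + 3×6 + 6×5 + 3×3 + 4×4 + 6×6 = 148

Omar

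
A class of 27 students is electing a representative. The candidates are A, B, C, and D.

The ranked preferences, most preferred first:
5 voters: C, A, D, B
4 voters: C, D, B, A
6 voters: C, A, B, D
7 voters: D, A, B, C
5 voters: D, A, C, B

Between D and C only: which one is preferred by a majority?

C

D is ranked above C on 12 ballots; C above D on 15.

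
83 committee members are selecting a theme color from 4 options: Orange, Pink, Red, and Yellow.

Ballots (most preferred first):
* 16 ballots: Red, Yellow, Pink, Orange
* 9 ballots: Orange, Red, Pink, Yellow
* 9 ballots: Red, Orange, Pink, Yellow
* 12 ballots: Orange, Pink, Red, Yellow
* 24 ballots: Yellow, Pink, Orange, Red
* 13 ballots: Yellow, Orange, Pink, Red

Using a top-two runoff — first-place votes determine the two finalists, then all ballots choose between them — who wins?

Round 1 first-place votes: Orange 21, Pink 0, Red 25, Yellow 37. Yellow and Red advance.
Runoff: Yellow is ranked above Red on 37 ballots, Red above Yellow on 46.

Red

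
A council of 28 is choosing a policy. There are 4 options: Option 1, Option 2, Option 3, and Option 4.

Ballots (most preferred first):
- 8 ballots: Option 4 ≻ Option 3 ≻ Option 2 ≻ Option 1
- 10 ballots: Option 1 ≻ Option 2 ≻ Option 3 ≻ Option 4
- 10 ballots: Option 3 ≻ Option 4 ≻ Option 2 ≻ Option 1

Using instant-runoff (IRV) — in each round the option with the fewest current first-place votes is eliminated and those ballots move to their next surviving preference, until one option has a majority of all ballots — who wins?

Round 1: Option 1 10, Option 2 0, Option 3 10, Option 4 8. Option 2 eliminated.
Round 2: Option 1 10, Option 3 10, Option 4 8. Option 4 eliminated.
Round 3: Option 1 10, Option 3 18. Option 3 has a majority (≥15).

Option 3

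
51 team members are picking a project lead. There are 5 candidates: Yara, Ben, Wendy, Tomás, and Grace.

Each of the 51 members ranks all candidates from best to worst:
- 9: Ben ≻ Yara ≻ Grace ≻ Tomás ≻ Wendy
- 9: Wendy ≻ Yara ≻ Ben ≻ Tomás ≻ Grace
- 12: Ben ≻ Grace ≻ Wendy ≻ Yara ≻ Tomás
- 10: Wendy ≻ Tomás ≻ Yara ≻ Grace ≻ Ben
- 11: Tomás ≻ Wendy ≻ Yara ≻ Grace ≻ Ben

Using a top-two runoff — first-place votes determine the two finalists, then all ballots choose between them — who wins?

Round 1 first-place votes: Yara 0, Ben 21, Wendy 19, Tomás 11, Grace 0. Ben and Wendy advance.
Runoff: Ben is ranked above Wendy on 21 ballots, Wendy above Ben on 30.

Wendy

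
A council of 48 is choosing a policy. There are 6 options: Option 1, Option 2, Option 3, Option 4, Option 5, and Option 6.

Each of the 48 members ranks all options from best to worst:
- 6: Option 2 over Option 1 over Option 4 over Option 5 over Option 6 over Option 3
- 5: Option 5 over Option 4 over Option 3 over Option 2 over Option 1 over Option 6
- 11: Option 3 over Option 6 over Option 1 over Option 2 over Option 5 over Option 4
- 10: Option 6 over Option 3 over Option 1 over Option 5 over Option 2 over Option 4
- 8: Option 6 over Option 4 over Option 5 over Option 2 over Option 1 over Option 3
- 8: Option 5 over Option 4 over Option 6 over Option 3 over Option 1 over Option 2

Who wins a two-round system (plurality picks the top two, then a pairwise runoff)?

Option 6

Round 1 first-place votes: Option 1 0, Option 2 6, Option 3 11, Option 4 0, Option 5 13, Option 6 18. Option 6 and Option 5 advance.
Runoff: Option 6 is ranked above Option 5 on 29 ballots, Option 5 above Option 6 on 19.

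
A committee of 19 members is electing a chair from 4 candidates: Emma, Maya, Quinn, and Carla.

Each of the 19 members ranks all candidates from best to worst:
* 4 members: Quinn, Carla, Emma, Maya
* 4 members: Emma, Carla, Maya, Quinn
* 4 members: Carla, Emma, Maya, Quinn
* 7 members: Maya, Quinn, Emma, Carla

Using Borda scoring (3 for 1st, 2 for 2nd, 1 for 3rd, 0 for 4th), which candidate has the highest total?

Emma

Emma: 4×1 + 4×3 + 4×2 + 7×1 = 31
Maya: 4×0 + 4×1 + 4×1 + 7×3 = 29
Quinn: 4×3 + 4×0 + 4×0 + 7×2 = 26
Carla: 4×2 + 4×2 + 4×3 + 7×0 = 28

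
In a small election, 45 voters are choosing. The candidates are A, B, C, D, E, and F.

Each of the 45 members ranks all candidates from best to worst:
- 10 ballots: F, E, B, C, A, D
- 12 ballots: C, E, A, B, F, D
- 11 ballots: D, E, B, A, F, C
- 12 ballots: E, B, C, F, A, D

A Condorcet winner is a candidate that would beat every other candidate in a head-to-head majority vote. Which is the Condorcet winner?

E vs A: 45–0
E vs B: 45–0
E vs C: 33–12
E vs D: 34–11
E vs F: 35–10
E beats every other candidate.

E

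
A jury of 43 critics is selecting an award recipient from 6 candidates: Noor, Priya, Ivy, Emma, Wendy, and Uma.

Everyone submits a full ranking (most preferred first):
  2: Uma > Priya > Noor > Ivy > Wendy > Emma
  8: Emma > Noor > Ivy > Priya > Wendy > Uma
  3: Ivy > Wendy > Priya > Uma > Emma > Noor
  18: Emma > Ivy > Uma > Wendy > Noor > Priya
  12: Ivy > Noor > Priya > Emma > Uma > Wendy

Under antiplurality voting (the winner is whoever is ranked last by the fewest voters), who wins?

Ivy

Last-place votes: Noor 3, Priya 18, Ivy 0, Emma 2, Wendy 12, Uma 8.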